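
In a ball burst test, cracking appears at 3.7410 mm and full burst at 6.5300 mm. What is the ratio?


Formula: Ratio = crack / burst
Substituting: Ratio = 3.7410 / 6.5300
Result: 0.5729


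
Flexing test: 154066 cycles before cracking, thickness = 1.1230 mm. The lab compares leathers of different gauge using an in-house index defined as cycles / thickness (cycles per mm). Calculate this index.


Formula: Index = cycles / thickness
Substituting: Index = 154066 / 1.1230
Result: 137191.4515 cycles/mm


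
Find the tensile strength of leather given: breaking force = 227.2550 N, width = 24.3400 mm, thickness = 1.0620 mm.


Formula: TS = force / (width * thickness)
Substituting: TS = 227.2550 / (24.3400 * 1.0620)
Result: 8.7916 N/mm^2


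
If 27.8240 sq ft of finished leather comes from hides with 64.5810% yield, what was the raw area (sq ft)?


Formula: raw = finished * 100 / yield
Substituting: raw = 27.8240 * 100 / 64.5810
Result: 43.0839 sq ft


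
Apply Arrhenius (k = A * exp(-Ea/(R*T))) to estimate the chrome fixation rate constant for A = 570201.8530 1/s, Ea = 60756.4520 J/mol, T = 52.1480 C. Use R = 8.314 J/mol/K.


T_K = T_C + 273.15 = 52.1480 + 273.15 = 325.2980 K
exponent = -Ea / (R * T_K) = -60756.4520 / (8.314 * 325.2980) = -22.4647
k = A * exp(exponent) = 570201.8530 * exp(-22.4647) = 9.9937e-05 1/s


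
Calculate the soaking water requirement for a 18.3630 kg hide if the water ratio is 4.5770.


Formula: Water = hide_weight * ratio
Substituting: Water = 18.3630 * 4.5770
Result: 84.0475 kg


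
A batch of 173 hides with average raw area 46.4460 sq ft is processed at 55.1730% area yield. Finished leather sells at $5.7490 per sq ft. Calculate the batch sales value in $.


Raw_total = N * avg_area = 173 * 46.4460 = 8035.1580 sq ft
Finished = Raw_total * yield / 100 = 8035.1580 * 55.1730 / 100 = 4433.2377 sq ft
Value = Finished * price = 4433.2377 * 5.7490 = 25486.6837 $


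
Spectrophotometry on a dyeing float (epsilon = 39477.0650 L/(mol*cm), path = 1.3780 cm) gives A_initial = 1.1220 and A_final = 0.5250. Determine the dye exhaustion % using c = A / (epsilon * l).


c_initial = A_i / (epsilon * l) = 1.1220 / (39477.0650 * 1.3780) = 2.0625e-05 mol/L
c_final = A_f / (epsilon * l) = 0.5250 / (39477.0650 * 1.3780) = 9.6508e-06 mol/L
Exhaustion = (c_initial - c_final) / c_initial * 100 = (2.0625e-05 - 9.6508e-06) / 2.0625e-05 * 100 = 53.2086 %


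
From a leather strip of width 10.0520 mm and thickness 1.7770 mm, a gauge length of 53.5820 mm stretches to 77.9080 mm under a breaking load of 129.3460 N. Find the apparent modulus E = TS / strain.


TS = F / (w * t) = 129.3460 / (10.0520 * 1.7770) = 7.2412 N/mm^2
strain = (Lf - L0) / L0 = (77.9080 - 53.5820) / 53.5820 = 0.4540
E = TS / strain = 7.2412 / 0.4540 = 15.9500 N/mm^2


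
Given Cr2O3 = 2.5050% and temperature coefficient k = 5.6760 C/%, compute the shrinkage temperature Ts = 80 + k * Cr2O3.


Formula: Ts = 80 + k * Cr2O3
Substituting: Ts = 80 + 5.6760 * 2.5050
Result: 94.2184 C


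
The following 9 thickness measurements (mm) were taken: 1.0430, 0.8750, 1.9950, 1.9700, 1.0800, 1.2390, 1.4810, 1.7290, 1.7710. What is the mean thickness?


Formula: Average = sum / n
Substituting: Average = 13.1830 / 9
Result: 1.4648 mm


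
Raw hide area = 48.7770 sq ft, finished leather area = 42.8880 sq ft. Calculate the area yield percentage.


Formula: Yield = finished / raw * 100
Substituting: Yield = 42.8880 / 48.7770 * 100
Result: 87.9267 %


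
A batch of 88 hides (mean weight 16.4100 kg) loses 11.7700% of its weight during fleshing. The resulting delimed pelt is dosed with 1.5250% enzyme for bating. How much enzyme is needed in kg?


Total_raw = N * avg_wt = 88 * 16.4100 = 1444.0800 kg
Substrate = Total_raw * (1 - loss/100) = 1444.0800 * (1 - 11.7700/100) = 1274.1118 kg
Enzyme = Substrate * pct / 100 = 1274.1118 * 1.5250 / 100 = 19.4302 kg


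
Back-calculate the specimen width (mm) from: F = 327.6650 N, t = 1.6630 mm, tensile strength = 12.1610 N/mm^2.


Formula: w = F / (TS * t)
Substituting: w = 327.6650 / (12.1610 * 1.6630)
Result: 16.2020 mm


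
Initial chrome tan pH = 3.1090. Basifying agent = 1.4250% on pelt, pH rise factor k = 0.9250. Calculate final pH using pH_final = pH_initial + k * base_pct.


Formula: pH_final = pH_initial + k * base_pct
Substituting: pH_final = 3.1090 + 0.9250 * 1.4250
Result: 4.4271


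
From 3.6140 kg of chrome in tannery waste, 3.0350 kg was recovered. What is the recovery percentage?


Formula: Recovery = recovered / input * 100
Substituting: Recovery = 3.0350 / 3.6140 * 100
Result: 83.9790 %


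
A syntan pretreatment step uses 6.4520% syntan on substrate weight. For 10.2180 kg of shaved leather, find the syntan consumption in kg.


Formula: Syntan = substrate * pct / 100
Substituting: Syntan = 10.2180 * 6.4520 / 100
Result: 0.6593 kg


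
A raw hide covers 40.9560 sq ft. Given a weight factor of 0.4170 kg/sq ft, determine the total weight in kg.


Formula: Weight = area * weight_per_sqft
Substituting: Weight = 40.9560 * 0.4170
Result: 17.0787 kg


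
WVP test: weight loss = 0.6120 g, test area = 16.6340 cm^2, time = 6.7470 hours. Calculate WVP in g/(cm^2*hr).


Formula: WVP = loss / (area * time)
Substituting: WVP = 0.6120 / (16.6340 * 6.7470)
Result: 0.00545311 g/(cm^2*hr)


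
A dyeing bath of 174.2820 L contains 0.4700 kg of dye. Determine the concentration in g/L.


Formula: Conc = dye_mass(kg) / volume(L) * 1000
Substituting: Conc = 0.4700 / 174.2820 * 1000
Result: 2.6968 g/L


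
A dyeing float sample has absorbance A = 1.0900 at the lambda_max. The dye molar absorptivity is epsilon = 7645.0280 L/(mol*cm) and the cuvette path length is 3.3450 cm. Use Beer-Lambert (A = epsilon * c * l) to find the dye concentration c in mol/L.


Formula: c = A / (epsilon * l)
Substituting: c = 1.0900 / (7645.0280 * 3.3450)
Result: 4.2624e-05 mol/L


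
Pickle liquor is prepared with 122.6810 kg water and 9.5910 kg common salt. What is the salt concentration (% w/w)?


Formula: Conc = salt / (water + salt) * 100
Substituting: Conc = 9.5910 / (122.6810 + 9.5910) * 100
Result: 7.2510 %


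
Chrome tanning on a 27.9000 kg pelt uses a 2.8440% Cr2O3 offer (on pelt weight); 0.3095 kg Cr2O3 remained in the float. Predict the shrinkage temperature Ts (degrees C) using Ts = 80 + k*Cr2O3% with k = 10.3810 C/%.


Offered = pelt * offer_pct / 100 = 27.9000 * 2.8440 / 100 = 0.7935 kg
Uptake = offered - residual = 0.7935 - 0.3095 = 0.4840 kg
Cr2O3% on pelt = uptake / pelt * 100 = 0.4840 / 27.9000 * 100 = 1.7347 %
Ts = 80 + k * Cr2O3% = 80 + 10.3810 * 1.7347 = 98.0077 C


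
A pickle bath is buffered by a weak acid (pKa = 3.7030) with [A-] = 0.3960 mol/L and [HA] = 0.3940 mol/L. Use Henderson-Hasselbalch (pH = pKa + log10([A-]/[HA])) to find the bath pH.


ratio = [A-] / [HA] = 0.3960 / 0.3940 = 1.0051
log10(ratio) = 0.00219896
pH = pKa + log10(ratio) = 3.7030 + 0.00219896 = 3.7052


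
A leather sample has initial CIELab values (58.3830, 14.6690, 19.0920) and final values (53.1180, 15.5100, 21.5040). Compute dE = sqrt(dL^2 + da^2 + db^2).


dL = -5.2650, da = 0.8410, db = 2.4120
dE = sqrt((-5.2650)^2 + 0.8410^2 + 2.4120^2) = 5.8519


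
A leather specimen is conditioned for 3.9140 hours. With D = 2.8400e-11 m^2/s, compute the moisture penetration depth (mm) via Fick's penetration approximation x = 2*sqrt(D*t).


t = 3.9140 hr * 3600 = 14090.4000 s
D * t = 2.8400e-11 * 14090.4000 = 4.0017e-07
x = 2 * sqrt(D*t) = 2 * sqrt(4.0017e-07) = 0.00126518 m = 1.2652 mm


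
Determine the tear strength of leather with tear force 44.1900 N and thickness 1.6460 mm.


Formula: Tear strength = force / thickness
Substituting: Tear strength = 44.1900 / 1.6460
Result: 26.8469 N/mm


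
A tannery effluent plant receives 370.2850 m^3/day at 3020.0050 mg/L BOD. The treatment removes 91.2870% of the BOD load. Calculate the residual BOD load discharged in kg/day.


Load_in = volume * conc / 1000 = 370.2850 * 3020.0050 / 1000 = 1118.2626 kg/day
Removed = Load_in * eff / 100 = 1118.2626 * 91.2870 / 100 = 1020.8283 kg/day
Load_out = Load_in - Removed = 1118.2626 - 1020.8283 = 97.4342 kg/day


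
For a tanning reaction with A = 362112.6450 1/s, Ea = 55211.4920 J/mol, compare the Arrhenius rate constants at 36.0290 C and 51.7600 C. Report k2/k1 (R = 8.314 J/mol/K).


T1 = 36.0290 + 273.15 = 309.1790 K; T2 = 51.7600 + 273.15 = 324.9100 K
k1 = A * exp(-Ea/(R*T1)) = 362112.6450 * exp(-55211.4920/(8.314*309.1790)) = 1.7011e-04 1/s
k2 = A * exp(-Ea/(R*T2)) = 362112.6450 * exp(-55211.4920/(8.314*324.9100)) = 4.8124e-04 1/s
k2/k1 = 4.8124e-04 / 1.7011e-04 = 2.8290


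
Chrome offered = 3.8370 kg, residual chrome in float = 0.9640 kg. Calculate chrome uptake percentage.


Formula: Uptake = (offered - residual) / offered * 100
Substituting: Uptake = (3.8370 - 0.9640) / 3.8370 * 100
Result: 74.8762 %


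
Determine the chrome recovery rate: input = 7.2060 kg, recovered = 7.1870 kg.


Formula: Recovery = recovered / input * 100
Substituting: Recovery = 7.1870 / 7.2060 * 100
Result: 99.7363 %


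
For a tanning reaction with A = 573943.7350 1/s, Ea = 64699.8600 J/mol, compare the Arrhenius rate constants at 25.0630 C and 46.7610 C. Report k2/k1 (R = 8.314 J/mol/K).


T1 = 25.0630 + 273.15 = 298.2130 K; T2 = 46.7610 + 273.15 = 319.9110 K
k1 = A * exp(-Ea/(R*T1)) = 573943.7350 * exp(-64699.8600/(8.314*298.2130)) = 2.6651e-06 1/s
k2 = A * exp(-Ea/(R*T2)) = 573943.7350 * exp(-64699.8600/(8.314*319.9110)) = 1.5645e-05 1/s
k2/k1 = 1.5645e-05 / 2.6651e-06 = 5.8705


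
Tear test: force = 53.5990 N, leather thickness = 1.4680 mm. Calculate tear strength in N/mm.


Formula: Tear strength = force / thickness
Substituting: Tear strength = 53.5990 / 1.4680
Result: 36.5116 N/mm


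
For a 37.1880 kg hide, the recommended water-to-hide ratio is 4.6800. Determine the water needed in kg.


Formula: Water = hide_weight * ratio
Substituting: Water = 37.1880 * 4.6800
Result: 174.0398 kg


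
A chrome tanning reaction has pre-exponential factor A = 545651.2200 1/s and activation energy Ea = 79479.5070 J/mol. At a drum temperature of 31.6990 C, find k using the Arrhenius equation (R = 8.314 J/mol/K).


T_K = T_C + 273.15 = 31.6990 + 273.15 = 304.8490 K
exponent = -Ea / (R * T_K) = -79479.5070 / (8.314 * 304.8490) = -31.3589
k = A * exp(exponent) = 545651.2200 * exp(-31.3589) = 1.3120e-08 1/s


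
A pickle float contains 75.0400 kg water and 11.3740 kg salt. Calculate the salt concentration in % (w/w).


Formula: Conc = salt / (water + salt) * 100
Substituting: Conc = 11.3740 / (75.0400 + 11.3740) * 100
Result: 13.1622 %


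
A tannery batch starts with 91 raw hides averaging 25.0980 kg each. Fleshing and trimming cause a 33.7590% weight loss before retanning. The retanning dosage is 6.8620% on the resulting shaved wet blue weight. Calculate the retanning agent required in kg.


Total_raw = N * avg_wt = 91 * 25.0980 = 2283.9180 kg
Substrate = Total_raw * (1 - loss/100) = 2283.9180 * (1 - 33.7590/100) = 1512.8901 kg
Retan = Substrate * pct / 100 = 1512.8901 * 6.8620 / 100 = 103.8145 kg


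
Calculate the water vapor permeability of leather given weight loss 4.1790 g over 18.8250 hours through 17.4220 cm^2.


Formula: WVP = loss / (area * time)
Substituting: WVP = 4.1790 / (17.4220 * 18.8250)
Result: 0.0127421 g/(cm^2*hr)


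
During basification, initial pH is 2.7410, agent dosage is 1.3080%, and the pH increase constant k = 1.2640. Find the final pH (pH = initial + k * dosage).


Formula: pH_final = pH_initial + k * base_pct
Substituting: pH_final = 2.7410 + 1.2640 * 1.3080
Result: 4.3943


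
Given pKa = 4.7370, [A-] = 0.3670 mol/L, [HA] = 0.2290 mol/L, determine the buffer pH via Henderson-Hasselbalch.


ratio = [A-] / [HA] = 0.3670 / 0.2290 = 1.6026
log10(ratio) = 0.2048
pH = pKa + log10(ratio) = 4.7370 + 0.2048 = 4.9418


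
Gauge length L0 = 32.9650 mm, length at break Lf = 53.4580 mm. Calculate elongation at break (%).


Formula: Elongation = (Lf - L0) / L0 * 100
Substituting: Elongation = (53.4580 - 32.9650) / 32.9650 * 100
Result: 62.1659 %


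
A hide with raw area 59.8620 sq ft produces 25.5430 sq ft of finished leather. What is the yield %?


Formula: Yield = finished / raw * 100
Substituting: Yield = 25.5430 / 59.8620 * 100
Result: 42.6698 %


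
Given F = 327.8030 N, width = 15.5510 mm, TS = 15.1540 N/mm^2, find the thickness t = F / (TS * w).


Formula: t = F / (TS * w)
Substituting: t = 327.8030 / (15.1540 * 15.5510)
Result: 1.3910 mm


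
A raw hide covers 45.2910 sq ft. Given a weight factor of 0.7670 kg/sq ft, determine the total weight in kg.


Formula: Weight = area * weight_per_sqft
Substituting: Weight = 45.2910 * 0.7670
Result: 34.7382 kg


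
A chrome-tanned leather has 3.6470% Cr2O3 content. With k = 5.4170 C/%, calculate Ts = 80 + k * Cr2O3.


Formula: Ts = 80 + k * Cr2O3
Substituting: Ts = 80 + 5.4170 * 3.6470
Result: 99.7558 C


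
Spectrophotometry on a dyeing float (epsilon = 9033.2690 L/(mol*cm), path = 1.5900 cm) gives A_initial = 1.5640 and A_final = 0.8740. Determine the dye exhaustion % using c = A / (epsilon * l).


c_initial = A_i / (epsilon * l) = 1.5640 / (9033.2690 * 1.5900) = 1.0889e-04 mol/L
c_final = A_f / (epsilon * l) = 0.8740 / (9033.2690 * 1.5900) = 6.0851e-05 mol/L
Exhaustion = (c_initial - c_final) / c_initial * 100 = (1.0889e-04 - 6.0851e-05) / 1.0889e-04 * 100 = 44.1176 %


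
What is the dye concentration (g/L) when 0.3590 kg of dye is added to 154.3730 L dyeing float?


Formula: Conc = dye_mass(kg) / volume(L) * 1000
Substituting: Conc = 0.3590 / 154.3730 * 1000
Result: 2.3255 g/L


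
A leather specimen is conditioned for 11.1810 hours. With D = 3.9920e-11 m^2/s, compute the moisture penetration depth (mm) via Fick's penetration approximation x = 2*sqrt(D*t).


t = 11.1810 hr * 3600 = 40251.6000 s
D * t = 3.9920e-11 * 40251.6000 = 1.6068e-06
x = 2 * sqrt(D*t) = 2 * sqrt(1.6068e-06) = 0.00253523 m = 2.5352 mm


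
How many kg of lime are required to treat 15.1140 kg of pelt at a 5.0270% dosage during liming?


Formula: Lime = substrate * pct / 100
Substituting: Lime = 15.1140 * 5.0270 / 100
Result: 0.7598 kg


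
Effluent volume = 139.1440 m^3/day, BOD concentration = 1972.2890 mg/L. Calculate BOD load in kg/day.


Formula: BOD_load = volume * conc / 1000
Substituting: BOD_load = 139.1440 * 1972.2890 / 1000
Result: 274.4322 kg/day


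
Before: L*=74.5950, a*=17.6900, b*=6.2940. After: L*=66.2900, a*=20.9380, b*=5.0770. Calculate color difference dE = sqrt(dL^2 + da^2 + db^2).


dL = -8.3050, da = 3.2480, db = -1.2170
dE = sqrt((-8.3050)^2 + 3.2480^2 + (-1.2170)^2) = 9.0002


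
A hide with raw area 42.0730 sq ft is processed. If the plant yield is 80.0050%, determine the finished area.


Formula: finished = raw * yield / 100
Substituting: finished = 42.0730 * 80.0050 / 100
Result: 33.6605 sq ft


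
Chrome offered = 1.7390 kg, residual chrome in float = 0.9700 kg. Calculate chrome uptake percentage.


Formula: Uptake = (offered - residual) / offered * 100
Substituting: Uptake = (1.7390 - 0.9700) / 1.7390 * 100
Result: 44.2208 %


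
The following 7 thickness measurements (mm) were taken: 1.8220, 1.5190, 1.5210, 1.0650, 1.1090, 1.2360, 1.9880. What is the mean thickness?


Formula: Average = sum / n
Substituting: Average = 10.2600 / 7
Result: 1.4657 mm


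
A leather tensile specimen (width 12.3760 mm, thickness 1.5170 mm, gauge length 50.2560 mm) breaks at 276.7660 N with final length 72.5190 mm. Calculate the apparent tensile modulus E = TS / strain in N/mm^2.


TS = F / (w * t) = 276.7660 / (12.3760 * 1.5170) = 14.7417 N/mm^2
strain = (Lf - L0) / L0 = (72.5190 - 50.2560) / 50.2560 = 0.4430
E = TS / strain = 14.7417 / 0.4430 = 33.2775 N/mm^2


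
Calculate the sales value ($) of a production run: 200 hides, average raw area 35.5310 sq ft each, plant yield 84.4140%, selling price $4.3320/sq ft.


Raw_total = N * avg_area = 200 * 35.5310 = 7106.2000 sq ft
Finished = Raw_total * yield / 100 = 7106.2000 * 84.4140 / 100 = 5998.6277 sq ft
Value = Finished * price = 5998.6277 * 4.3320 = 25986.0551 $


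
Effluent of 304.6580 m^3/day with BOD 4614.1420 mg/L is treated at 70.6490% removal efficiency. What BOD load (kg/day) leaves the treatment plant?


Load_in = volume * conc / 1000 = 304.6580 * 4614.1420 / 1000 = 1405.7353 kg/day
Removed = Load_in * eff / 100 = 1405.7353 * 70.6490 / 100 = 993.1379 kg/day
Load_out = Load_in - Removed = 1405.7353 - 993.1379 = 412.5974 kg/day


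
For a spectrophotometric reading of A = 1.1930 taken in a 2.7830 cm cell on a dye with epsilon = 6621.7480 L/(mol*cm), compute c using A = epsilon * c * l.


Formula: c = A / (epsilon * l)
Substituting: c = 1.1930 / (6621.7480 * 2.7830)
Result: 6.4737e-05 mol/L


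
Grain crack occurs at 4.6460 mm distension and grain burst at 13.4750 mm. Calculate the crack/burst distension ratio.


Formula: Ratio = crack / burst
Substituting: Ratio = 4.6460 / 13.4750
Result: 0.3448


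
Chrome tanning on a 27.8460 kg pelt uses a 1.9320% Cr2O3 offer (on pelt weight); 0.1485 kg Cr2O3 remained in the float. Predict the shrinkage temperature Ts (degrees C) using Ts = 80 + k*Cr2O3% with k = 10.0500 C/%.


Offered = pelt * offer_pct / 100 = 27.8460 * 1.9320 / 100 = 0.5380 kg
Uptake = offered - residual = 0.5380 - 0.1485 = 0.3895 kg
Cr2O3% on pelt = uptake / pelt * 100 = 0.3895 / 27.8460 * 100 = 1.3987 %
Ts = 80 + k * Cr2O3% = 80 + 10.0500 * 1.3987 = 94.0570 C


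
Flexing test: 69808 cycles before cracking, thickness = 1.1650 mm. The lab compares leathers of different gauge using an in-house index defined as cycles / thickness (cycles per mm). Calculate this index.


Formula: Index = cycles / thickness
Substituting: Index = 69808 / 1.1650
Result: 59921.0300 cycles/mm


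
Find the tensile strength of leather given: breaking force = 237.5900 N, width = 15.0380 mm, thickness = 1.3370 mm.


Formula: TS = force / (width * thickness)
Substituting: TS = 237.5900 / (15.0380 * 1.3370)
Result: 11.8170 N/mm^2


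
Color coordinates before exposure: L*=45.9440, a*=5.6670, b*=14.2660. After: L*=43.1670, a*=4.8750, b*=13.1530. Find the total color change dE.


dL = -2.7770, da = -0.7920, db = -1.1130
dE = sqrt((-2.7770)^2 + (-0.7920)^2 + (-1.1130)^2) = 3.0948


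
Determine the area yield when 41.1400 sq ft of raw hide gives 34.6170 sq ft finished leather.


Formula: Yield = finished / raw * 100
Substituting: Yield = 34.6170 / 41.1400 * 100
Result: 84.1444 %


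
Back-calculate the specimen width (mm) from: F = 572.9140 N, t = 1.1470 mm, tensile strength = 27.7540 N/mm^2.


Formula: w = F / (TS * t)
Substituting: w = 572.9140 / (27.7540 * 1.1470)
Result: 17.9970 mm


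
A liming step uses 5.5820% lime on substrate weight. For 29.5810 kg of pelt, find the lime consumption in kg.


Formula: Lime = substrate * pct / 100
Substituting: Lime = 29.5810 * 5.5820 / 100
Result: 1.6512 kg


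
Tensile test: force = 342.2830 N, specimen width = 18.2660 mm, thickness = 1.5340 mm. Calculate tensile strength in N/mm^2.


Formula: TS = force / (width * thickness)
Substituting: TS = 342.2830 / (18.2660 * 1.5340)
Result: 12.2156 N/mm^2


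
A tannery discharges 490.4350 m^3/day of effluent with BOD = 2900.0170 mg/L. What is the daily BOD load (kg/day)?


Formula: BOD_load = volume * conc / 1000
Substituting: BOD_load = 490.4350 * 2900.0170 / 1000
Result: 1422.2698 kg/day


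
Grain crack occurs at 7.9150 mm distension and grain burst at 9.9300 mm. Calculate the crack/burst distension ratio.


Formula: Ratio = crack / burst
Substituting: Ratio = 7.9150 / 9.9300
Result: 0.7971


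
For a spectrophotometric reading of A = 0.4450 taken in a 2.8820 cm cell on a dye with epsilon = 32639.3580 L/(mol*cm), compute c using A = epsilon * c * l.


Formula: c = A / (epsilon * l)
Substituting: c = 0.4450 / (32639.3580 * 2.8820)
Result: 4.7307e-06 mol/L


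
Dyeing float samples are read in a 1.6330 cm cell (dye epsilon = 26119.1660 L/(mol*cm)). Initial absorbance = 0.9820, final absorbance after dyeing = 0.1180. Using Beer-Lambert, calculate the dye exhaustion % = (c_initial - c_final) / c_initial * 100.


c_initial = A_i / (epsilon * l) = 0.9820 / (26119.1660 * 1.6330) = 2.3023e-05 mol/L
c_final = A_f / (epsilon * l) = 0.1180 / (26119.1660 * 1.6330) = 2.7665e-06 mol/L
Exhaustion = (c_initial - c_final) / c_initial * 100 = (2.3023e-05 - 2.7665e-06) / 2.3023e-05 * 100 = 87.9837 %


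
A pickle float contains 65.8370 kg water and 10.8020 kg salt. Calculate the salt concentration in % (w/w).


Formula: Conc = salt / (water + salt) * 100
Substituting: Conc = 10.8020 / (65.8370 + 10.8020) * 100
Result: 14.0947 %


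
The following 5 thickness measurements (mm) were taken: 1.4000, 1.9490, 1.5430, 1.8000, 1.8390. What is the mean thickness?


Formula: Average = sum / n
Substituting: Average = 8.5310 / 5
Result: 1.7062 mm


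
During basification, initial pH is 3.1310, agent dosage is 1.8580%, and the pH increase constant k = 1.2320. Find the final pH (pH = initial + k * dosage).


Formula: pH_final = pH_initial + k * base_pct
Substituting: pH_final = 3.1310 + 1.2320 * 1.8580
Result: 5.4201


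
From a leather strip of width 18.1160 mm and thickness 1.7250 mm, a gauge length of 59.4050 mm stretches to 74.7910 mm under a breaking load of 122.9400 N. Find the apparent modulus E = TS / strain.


TS = F / (w * t) = 122.9400 / (18.1160 * 1.7250) = 3.9341 N/mm^2
strain = (Lf - L0) / L0 = (74.7910 - 59.4050) / 59.4050 = 0.2590
E = TS / strain = 3.9341 / 0.2590 = 15.1893 N/mm^2


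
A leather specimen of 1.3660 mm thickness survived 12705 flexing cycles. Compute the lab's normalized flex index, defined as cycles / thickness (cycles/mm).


Formula: Index = cycles / thickness
Substituting: Index = 12705 / 1.3660
Result: 9300.8785 cycles/mm


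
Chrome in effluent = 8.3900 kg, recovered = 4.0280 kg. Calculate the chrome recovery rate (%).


Formula: Recovery = recovered / input * 100
Substituting: Recovery = 4.0280 / 8.3900 * 100
Result: 48.0095 %


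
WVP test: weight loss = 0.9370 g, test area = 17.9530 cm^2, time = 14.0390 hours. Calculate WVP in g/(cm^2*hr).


Formula: WVP = loss / (area * time)
Substituting: WVP = 0.9370 / (17.9530 * 14.0390)
Result: 0.00371763 g/(cm^2*hr)


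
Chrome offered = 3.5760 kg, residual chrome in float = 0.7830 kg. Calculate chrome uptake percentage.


Formula: Uptake = (offered - residual) / offered * 100
Substituting: Uptake = (3.5760 - 0.7830) / 3.5760 * 100
Result: 78.1040 %


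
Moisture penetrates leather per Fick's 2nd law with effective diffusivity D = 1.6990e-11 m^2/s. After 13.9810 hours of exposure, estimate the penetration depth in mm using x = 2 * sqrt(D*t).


t = 13.9810 hr * 3600 = 50331.6000 s
D * t = 1.6990e-11 * 50331.6000 = 8.5513e-07
x = 2 * sqrt(D*t) = 2 * sqrt(8.5513e-07) = 0.00184947 m = 1.8495 mm


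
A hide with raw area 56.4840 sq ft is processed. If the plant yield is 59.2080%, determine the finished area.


Formula: finished = raw * yield / 100
Substituting: finished = 56.4840 * 59.2080 / 100
Result: 33.4430 sq ft


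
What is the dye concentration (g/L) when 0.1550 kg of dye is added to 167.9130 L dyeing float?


Formula: Conc = dye_mass(kg) / volume(L) * 1000
Substituting: Conc = 0.1550 / 167.9130 * 1000
Result: 0.9231 g/L


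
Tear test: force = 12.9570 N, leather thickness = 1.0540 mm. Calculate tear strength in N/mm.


Formula: Tear strength = force / thickness
Substituting: Tear strength = 12.9570 / 1.0540
Result: 12.2932 N/mm


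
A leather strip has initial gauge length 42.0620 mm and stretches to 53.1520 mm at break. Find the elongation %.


Formula: Elongation = (Lf - L0) / L0 * 100
Substituting: Elongation = (53.1520 - 42.0620) / 42.0620 * 100
Result: 26.3658 %


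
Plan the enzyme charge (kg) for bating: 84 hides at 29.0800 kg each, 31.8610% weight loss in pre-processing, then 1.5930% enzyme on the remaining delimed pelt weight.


Total_raw = N * avg_wt = 84 * 29.0800 = 2442.7200 kg
Substrate = Total_raw * (1 - loss/100) = 2442.7200 * (1 - 31.8610/100) = 1664.4450 kg
Enzyme = Substrate * pct / 100 = 1664.4450 * 1.5930 / 100 = 26.5146 kg


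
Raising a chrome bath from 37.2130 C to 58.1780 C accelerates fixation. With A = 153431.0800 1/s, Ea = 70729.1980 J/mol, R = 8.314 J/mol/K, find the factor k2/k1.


T1 = 37.2130 + 273.15 = 310.3630 K; T2 = 58.1780 + 273.15 = 331.3280 K
k1 = A * exp(-Ea/(R*T1)) = 153431.0800 * exp(-70729.1980/(8.314*310.3630)) = 1.9126e-07 1/s
k2 = A * exp(-Ea/(R*T2)) = 153431.0800 * exp(-70729.1980/(8.314*331.3280)) = 1.0836e-06 1/s
k2/k1 = 1.0836e-06 / 1.9126e-07 = 5.6657


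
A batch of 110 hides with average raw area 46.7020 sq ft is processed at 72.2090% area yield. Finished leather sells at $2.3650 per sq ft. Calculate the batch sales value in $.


Raw_total = N * avg_area = 110 * 46.7020 = 5137.2200 sq ft
Finished = Raw_total * yield / 100 = 5137.2200 * 72.2090 / 100 = 3709.5352 sq ft
Value = Finished * price = 3709.5352 * 2.3650 = 8773.0507 $


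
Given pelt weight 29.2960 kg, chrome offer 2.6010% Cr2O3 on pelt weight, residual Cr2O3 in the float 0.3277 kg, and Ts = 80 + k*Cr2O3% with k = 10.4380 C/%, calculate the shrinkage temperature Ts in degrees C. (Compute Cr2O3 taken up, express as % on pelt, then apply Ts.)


Offered = pelt * offer_pct / 100 = 29.2960 * 2.6010 / 100 = 0.7620 kg
Uptake = offered - residual = 0.7620 - 0.3277 = 0.4343 kg
Cr2O3% on pelt = uptake / pelt * 100 = 0.4343 / 29.2960 * 100 = 1.4824 %
Ts = 80 + k * Cr2O3% = 80 + 10.4380 * 1.4824 = 95.4735 C


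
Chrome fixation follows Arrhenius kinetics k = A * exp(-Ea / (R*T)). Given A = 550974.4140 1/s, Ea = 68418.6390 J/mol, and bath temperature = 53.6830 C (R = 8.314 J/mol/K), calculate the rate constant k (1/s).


T_K = T_C + 273.15 = 53.6830 + 273.15 = 326.8330 K
exponent = -Ea / (R * T_K) = -68418.6390 / (8.314 * 326.8330) = -25.1790
k = A * exp(exponent) = 550974.4140 * exp(-25.1790) = 6.3978e-06 1/s


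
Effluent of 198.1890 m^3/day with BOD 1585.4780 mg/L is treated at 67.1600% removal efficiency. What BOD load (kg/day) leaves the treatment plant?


Load_in = volume * conc / 1000 = 198.1890 * 1585.4780 / 1000 = 314.2243 kg/day
Removed = Load_in * eff / 100 = 314.2243 * 67.1600 / 100 = 211.0330 kg/day
Load_out = Load_in - Removed = 314.2243 - 211.0330 = 103.1913 kg/day


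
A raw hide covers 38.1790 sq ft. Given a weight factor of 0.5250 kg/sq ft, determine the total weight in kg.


Formula: Weight = area * weight_per_sqft
Substituting: Weight = 38.1790 * 0.5250
Result: 20.0440 kg


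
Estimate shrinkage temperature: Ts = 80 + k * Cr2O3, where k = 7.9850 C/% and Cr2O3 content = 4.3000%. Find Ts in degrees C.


Formula: Ts = 80 + k * Cr2O3
Substituting: Ts = 80 + 7.9850 * 4.3000
Result: 114.3355 C


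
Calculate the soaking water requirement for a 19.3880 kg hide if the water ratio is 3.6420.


Formula: Water = hide_weight * ratio
Substituting: Water = 19.3880 * 3.6420
Result: 70.6111 kg


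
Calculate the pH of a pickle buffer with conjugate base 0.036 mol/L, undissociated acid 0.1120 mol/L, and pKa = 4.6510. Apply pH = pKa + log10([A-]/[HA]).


ratio = [A-] / [HA] = 0.036 / 0.1120 = 0.3214
log10(ratio) = -0.4929
pH = pKa + log10(ratio) = 4.6510 - 0.4929 = 4.1581


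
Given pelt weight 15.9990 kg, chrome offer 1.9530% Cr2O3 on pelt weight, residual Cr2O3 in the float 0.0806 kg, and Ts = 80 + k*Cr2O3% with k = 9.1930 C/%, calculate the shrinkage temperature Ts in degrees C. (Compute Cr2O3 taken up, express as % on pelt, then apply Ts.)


Offered = pelt * offer_pct / 100 = 15.9990 * 1.9530 / 100 = 0.3125 kg
Uptake = offered - residual = 0.3125 - 0.0806 = 0.2319 kg
Cr2O3% on pelt = uptake / pelt * 100 = 0.2319 / 15.9990 * 100 = 1.4492 %
Ts = 80 + k * Cr2O3% = 80 + 9.1930 * 1.4492 = 93.3227 C


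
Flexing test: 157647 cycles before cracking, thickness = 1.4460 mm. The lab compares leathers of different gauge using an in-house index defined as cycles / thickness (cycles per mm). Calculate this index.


Formula: Index = cycles / thickness
Substituting: Index = 157647 / 1.4460
Result: 109022.8216 cycles/mm


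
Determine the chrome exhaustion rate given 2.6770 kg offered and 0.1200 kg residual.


Formula: Uptake = (offered - residual) / offered * 100
Substituting: Uptake = (2.6770 - 0.1200) / 2.6770 * 100
Result: 95.5174 %


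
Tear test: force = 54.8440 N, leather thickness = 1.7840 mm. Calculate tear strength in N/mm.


Formula: Tear strength = force / thickness
Substituting: Tear strength = 54.8440 / 1.7840
Result: 30.7422 N/mm


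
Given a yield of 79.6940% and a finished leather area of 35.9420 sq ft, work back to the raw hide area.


Formula: raw = finished * 100 / yield
Substituting: raw = 35.9420 * 100 / 79.6940
Result: 45.1000 sq ft


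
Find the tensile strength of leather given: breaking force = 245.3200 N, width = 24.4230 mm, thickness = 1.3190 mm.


Formula: TS = force / (width * thickness)
Substituting: TS = 245.3200 / (24.4230 * 1.3190)
Result: 7.6153 N/mm^2


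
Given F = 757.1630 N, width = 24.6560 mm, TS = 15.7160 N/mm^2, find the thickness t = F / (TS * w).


Formula: t = F / (TS * w)
Substituting: t = 757.1630 / (15.7160 * 24.6560)
Result: 1.9540 mm


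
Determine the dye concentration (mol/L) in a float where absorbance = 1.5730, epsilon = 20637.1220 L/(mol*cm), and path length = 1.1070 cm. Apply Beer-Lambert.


Formula: c = A / (epsilon * l)
Substituting: c = 1.5730 / (20637.1220 * 1.1070)
Result: 6.8854e-05 mol/L


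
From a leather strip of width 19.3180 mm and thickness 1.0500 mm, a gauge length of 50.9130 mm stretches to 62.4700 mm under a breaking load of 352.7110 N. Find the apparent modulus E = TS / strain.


TS = F / (w * t) = 352.7110 / (19.3180 * 1.0500) = 17.3887 N/mm^2
strain = (Lf - L0) / L0 = (62.4700 - 50.9130) / 50.9130 = 0.2270
E = TS / strain = 17.3887 / 0.2270 = 76.6039 N/mm^2


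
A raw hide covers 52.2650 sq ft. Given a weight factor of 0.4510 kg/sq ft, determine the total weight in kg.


Formula: Weight = area * weight_per_sqft
Substituting: Weight = 52.2650 * 0.4510
Result: 23.5715 kg


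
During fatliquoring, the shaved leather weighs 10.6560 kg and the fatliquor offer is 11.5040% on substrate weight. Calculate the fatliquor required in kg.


Formula: Fat = substrate * pct / 100
Substituting: Fat = 10.6560 * 11.5040 / 100
Result: 1.2259 kg


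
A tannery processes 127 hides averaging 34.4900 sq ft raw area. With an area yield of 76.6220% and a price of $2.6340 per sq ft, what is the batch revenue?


Raw_total = N * avg_area = 127 * 34.4900 = 4380.2300 sq ft
Finished = Raw_total * yield / 100 = 4380.2300 * 76.6220 / 100 = 3356.2198 sq ft
Value = Finished * price = 3356.2198 * 2.6340 = 8840.2830 $


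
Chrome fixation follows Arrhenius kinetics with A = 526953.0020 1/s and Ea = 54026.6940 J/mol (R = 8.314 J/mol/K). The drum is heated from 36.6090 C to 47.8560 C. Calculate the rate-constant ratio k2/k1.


T1 = 36.6090 + 273.15 = 309.7590 K; T2 = 47.8560 + 273.15 = 321.0060 K
k1 = A * exp(-Ea/(R*T1)) = 526953.0020 * exp(-54026.6940/(8.314*309.7590)) = 4.0825e-04 1/s
k2 = A * exp(-Ea/(R*T2)) = 526953.0020 * exp(-54026.6940/(8.314*321.0060)) = 8.5141e-04 1/s
k2/k1 = 8.5141e-04 / 4.0825e-04 = 2.0855


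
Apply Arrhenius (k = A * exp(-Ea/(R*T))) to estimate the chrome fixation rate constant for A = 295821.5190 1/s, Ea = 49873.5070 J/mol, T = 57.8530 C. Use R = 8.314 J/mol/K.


T_K = T_C + 273.15 = 57.8530 + 273.15 = 331.0030 K
exponent = -Ea / (R * T_K) = -49873.5070 / (8.314 * 331.0030) = -18.1229
k = A * exp(exponent) = 295821.5190 * exp(-18.1229) = 0.00398428 1/s


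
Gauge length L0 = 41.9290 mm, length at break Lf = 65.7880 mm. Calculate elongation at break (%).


Formula: Elongation = (Lf - L0) / L0 * 100
Substituting: Elongation = (65.7880 - 41.9290) / 41.9290 * 100
Result: 56.9033 %


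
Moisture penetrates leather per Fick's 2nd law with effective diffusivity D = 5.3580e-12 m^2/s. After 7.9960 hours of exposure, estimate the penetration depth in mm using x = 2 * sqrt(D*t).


t = 7.9960 hr * 3600 = 28785.6000 s
D * t = 5.3580e-12 * 28785.6000 = 1.5423e-07
x = 2 * sqrt(D*t) = 2 * sqrt(1.5423e-07) = 7.8545e-04 m = 0.7855 mm


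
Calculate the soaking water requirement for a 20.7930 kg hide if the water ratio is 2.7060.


Formula: Water = hide_weight * ratio
Substituting: Water = 20.7930 * 2.7060
Result: 56.2659 kg


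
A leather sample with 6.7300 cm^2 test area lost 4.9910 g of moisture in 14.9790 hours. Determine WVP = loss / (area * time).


Formula: WVP = loss / (area * time)
Substituting: WVP = 4.9910 / (6.7300 * 14.9790)
Result: 0.0495096 g/(cm^2*hr)


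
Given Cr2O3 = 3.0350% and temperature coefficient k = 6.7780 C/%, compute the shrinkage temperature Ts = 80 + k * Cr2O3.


Formula: Ts = 80 + k * Cr2O3
Substituting: Ts = 80 + 6.7780 * 3.0350
Result: 100.5712 C


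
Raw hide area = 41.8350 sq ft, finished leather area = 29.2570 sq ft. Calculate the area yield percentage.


Formula: Yield = finished / raw * 100
Substituting: Yield = 29.2570 / 41.8350 * 100
Result: 69.9343 %


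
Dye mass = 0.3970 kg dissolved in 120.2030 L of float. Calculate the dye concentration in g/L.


Formula: Conc = dye_mass(kg) / volume(L) * 1000
Substituting: Conc = 0.3970 / 120.2030 * 1000
Result: 3.3027 g/L


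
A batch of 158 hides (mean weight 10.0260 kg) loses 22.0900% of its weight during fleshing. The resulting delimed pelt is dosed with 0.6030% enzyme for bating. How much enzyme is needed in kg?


Total_raw = N * avg_wt = 158 * 10.0260 = 1584.1080 kg
Substrate = Total_raw * (1 - loss/100) = 1584.1080 * (1 - 22.0900/100) = 1234.1785 kg
Enzyme = Substrate * pct / 100 = 1234.1785 * 0.6030 / 100 = 7.4421 kg


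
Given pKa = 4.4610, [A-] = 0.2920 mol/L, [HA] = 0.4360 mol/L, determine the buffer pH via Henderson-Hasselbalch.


ratio = [A-] / [HA] = 0.2920 / 0.4360 = 0.6697
log10(ratio) = -0.1741
pH = pKa + log10(ratio) = 4.4610 - 0.1741 = 4.2869


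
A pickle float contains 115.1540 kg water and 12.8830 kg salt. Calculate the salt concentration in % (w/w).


Formula: Conc = salt / (water + salt) * 100
Substituting: Conc = 12.8830 / (115.1540 + 12.8830) * 100
Result: 10.0619 %


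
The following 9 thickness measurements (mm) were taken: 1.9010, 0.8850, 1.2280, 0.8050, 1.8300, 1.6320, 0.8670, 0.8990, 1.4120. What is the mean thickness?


Formula: Average = sum / n
Substituting: Average = 11.4590 / 9
Result: 1.2732 mm


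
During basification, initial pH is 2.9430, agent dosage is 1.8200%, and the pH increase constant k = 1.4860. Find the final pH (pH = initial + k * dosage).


Formula: pH_final = pH_initial + k * base_pct
Substituting: pH_final = 2.9430 + 1.4860 * 1.8200
Result: 5.6475


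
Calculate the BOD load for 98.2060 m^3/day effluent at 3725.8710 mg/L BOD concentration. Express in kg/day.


Formula: BOD_load = volume * conc / 1000
Substituting: BOD_load = 98.2060 * 3725.8710 / 1000
Result: 365.9029 kg/day


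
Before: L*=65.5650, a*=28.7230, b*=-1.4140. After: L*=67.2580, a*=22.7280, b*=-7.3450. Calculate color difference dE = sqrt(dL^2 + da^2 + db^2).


dL = 1.6930, da = -5.9950, db = -5.9310
dE = sqrt(1.6930^2 + (-5.9950)^2 + (-5.9310)^2) = 8.6013


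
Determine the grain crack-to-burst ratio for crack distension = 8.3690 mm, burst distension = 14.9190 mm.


Formula: Ratio = crack / burst
Substituting: Ratio = 8.3690 / 14.9190
Result: 0.5610


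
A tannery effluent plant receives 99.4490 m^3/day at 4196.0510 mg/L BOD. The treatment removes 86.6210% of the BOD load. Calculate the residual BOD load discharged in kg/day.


Load_in = volume * conc / 1000 = 99.4490 * 4196.0510 / 1000 = 417.2931 kg/day
Removed = Load_in * eff / 100 = 417.2931 * 86.6210 / 100 = 361.4634 kg/day
Load_out = Load_in - Removed = 417.2931 - 361.4634 = 55.8296 kg/day


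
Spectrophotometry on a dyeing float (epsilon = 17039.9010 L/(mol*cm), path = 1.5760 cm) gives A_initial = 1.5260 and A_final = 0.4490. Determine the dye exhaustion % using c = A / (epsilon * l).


c_initial = A_i / (epsilon * l) = 1.5260 / (17039.9010 * 1.5760) = 5.6824e-05 mol/L
c_final = A_f / (epsilon * l) = 0.4490 / (17039.9010 * 1.5760) = 1.6719e-05 mol/L
Exhaustion = (c_initial - c_final) / c_initial * 100 = (5.6824e-05 - 1.6719e-05) / 5.6824e-05 * 100 = 70.5767 %


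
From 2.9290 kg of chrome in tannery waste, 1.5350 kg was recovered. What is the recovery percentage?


Formula: Recovery = recovered / input * 100
Substituting: Recovery = 1.5350 / 2.9290 * 100
Result: 52.4070 %


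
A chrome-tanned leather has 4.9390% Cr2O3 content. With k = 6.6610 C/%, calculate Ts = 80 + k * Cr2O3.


Formula: Ts = 80 + k * Cr2O3
Substituting: Ts = 80 + 6.6610 * 4.9390
Result: 112.8987 C


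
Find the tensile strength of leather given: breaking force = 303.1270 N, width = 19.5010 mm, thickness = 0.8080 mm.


Formula: TS = force / (width * thickness)
Substituting: TS = 303.1270 / (19.5010 * 0.8080)
Result: 19.2378 N/mm^2


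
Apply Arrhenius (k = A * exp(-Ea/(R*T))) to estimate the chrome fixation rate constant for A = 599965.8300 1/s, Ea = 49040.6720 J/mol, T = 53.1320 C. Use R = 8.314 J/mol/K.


T_K = T_C + 273.15 = 53.1320 + 273.15 = 326.2820 K
exponent = -Ea / (R * T_K) = -49040.6720 / (8.314 * 326.2820) = -18.0781
k = A * exp(exponent) = 599965.8300 * exp(-18.0781) = 0.00845081 1/s


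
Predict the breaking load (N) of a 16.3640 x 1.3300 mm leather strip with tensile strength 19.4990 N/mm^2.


Formula: F = TS * w * t
Substituting: F = 19.4990 * 16.3640 * 1.3300
Result: 424.3786 N


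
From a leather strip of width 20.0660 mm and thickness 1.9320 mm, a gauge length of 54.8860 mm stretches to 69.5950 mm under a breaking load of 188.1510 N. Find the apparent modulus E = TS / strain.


TS = F / (w * t) = 188.1510 / (20.0660 * 1.9320) = 4.8533 N/mm^2
strain = (Lf - L0) / L0 = (69.5950 - 54.8860) / 54.8860 = 0.2680
E = TS / strain = 4.8533 / 0.2680 = 18.1099 N/mm^2


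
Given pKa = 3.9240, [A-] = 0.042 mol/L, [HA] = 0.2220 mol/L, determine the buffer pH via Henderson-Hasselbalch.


ratio = [A-] / [HA] = 0.042 / 0.2220 = 0.1892
log10(ratio) = -0.7231
pH = pKa + log10(ratio) = 3.9240 - 0.7231 = 3.2009


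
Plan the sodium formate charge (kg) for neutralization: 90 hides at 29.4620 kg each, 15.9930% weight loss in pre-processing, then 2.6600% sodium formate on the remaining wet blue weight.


Total_raw = N * avg_wt = 90 * 29.4620 = 2651.5800 kg
Substrate = Total_raw * (1 - loss/100) = 2651.5800 * (1 - 15.9930/100) = 2227.5128 kg
Neutralizer = Substrate * pct / 100 = 2227.5128 * 2.6600 / 100 = 59.2518 kg


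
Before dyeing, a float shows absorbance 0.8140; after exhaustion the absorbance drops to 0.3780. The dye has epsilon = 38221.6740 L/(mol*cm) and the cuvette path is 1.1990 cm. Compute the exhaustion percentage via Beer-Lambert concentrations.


c_initial = A_i / (epsilon * l) = 0.8140 / (38221.6740 * 1.1990) = 1.7762e-05 mol/L
c_final = A_f / (epsilon * l) = 0.3780 / (38221.6740 * 1.1990) = 8.2483e-06 mol/L
Exhaustion = (c_initial - c_final) / c_initial * 100 = (1.7762e-05 - 8.2483e-06) / 1.7762e-05 * 100 = 53.5627 %


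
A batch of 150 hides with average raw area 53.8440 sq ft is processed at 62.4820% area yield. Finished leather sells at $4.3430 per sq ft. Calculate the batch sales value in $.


Raw_total = N * avg_area = 150 * 53.8440 = 8076.6000 sq ft
Finished = Raw_total * yield / 100 = 8076.6000 * 62.4820 / 100 = 5046.4212 sq ft
Value = Finished * price = 5046.4212 * 4.3430 = 21916.6073 $


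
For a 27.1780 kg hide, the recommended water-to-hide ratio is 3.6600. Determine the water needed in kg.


Formula: Water = hide_weight * ratio
Substituting: Water = 27.1780 * 3.6600
Result: 99.4715 kg
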